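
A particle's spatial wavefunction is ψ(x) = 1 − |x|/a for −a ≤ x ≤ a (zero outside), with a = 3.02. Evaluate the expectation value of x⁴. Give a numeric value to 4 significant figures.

⟨x⁴⟩ = ∫ x⁴·|ψ|² dx / ∫|ψ|² dx (integrals over the domain).
ψ is even, so ∫ over [−a, a] = 2∫₀ᵃ with ψ = 1 − x/a there: ∫₀ᵃ (1 − x/a)² dx = a/3, ∫₀ᵃ x²(1 − x/a)² dx = a³/30, ∫₀ᵃ x⁴(1 − x/a)² dx = a⁵/105.
State is unnormalized: ∫|ψ|² dx = 2.0133, and ∫ψ*·x⁴·ψ dx = 4.7849, so ⟨x⁴⟩ = 4.7849 / 2.0133.
⟨x⁴⟩ = 2.3766.

2.377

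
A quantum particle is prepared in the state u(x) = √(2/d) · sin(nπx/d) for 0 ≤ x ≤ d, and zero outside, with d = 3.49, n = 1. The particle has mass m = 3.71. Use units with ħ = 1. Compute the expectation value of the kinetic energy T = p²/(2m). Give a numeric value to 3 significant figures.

0.109

T = −(ħ²/2m) d²/dx², so ⟨T⟩ = −(ħ²/2m) ∫ u*·u'' dx; with m = 3.71.
d/dx sin(nπx/d) = (nπ/d)·cos(nπx/d) and d²/dx² sin(nπx/d) = −(nπ/d)²·sin(nπx/d); on 0 ≤ x ≤ d, ∫sin²(nπx/d) dx = d/2 and ∫sin(nπx/d)·cos(nπx/d) dx = 0.
⟨T⟩ = 0.10921.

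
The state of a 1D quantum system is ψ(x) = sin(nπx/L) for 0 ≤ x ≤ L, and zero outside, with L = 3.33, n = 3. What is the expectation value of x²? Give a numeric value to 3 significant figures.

3.63

⟨x²⟩ = ∫ x²·|ψ|² dx / ∫|ψ|² dx (integrals over the domain).
With sin²θ = (1 − cos2θ)/2 on 0 ≤ x ≤ L: ∫sin²(nπx/L) dx = L/2, ∫x·sin²(nπx/L) dx = L²/4, ∫x²·sin²(nπx/L) dx = L³·(1/6 − 1/(4n²π²)); higher powers xᵏ the same way, integrating xᵏ·cos(2nπx/L) by parts.
State is unnormalized: ∫|ψ|² dx = 1.6650, and ∫ψ*·x²·ψ dx = 6.0504, so ⟨x²⟩ = 6.0504 / 1.6650.
⟨x²⟩ = 3.6339.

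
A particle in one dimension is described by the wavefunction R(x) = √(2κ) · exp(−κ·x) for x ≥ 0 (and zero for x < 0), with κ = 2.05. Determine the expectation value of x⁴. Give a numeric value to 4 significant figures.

0.08493

⟨x⁴⟩ = ∫ x⁴·|R|² dx (integrals over the domain).
Every integrand reduces to terms xʲ·e^(−2κx) on [0, ∞); use ∫₀^∞ xʲ·e^(−2κx) dx = j!/(2κ)^(j+1).
⟨x⁴⟩ = 0.084933.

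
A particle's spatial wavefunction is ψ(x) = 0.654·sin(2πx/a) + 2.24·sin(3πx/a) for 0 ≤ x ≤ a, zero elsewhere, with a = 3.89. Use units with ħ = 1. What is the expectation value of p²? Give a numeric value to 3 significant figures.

5.61

p² ψ = −ħ² d²ψ/dx²; ⟨p²⟩ = −ħ² ∫ ψ*·ψ'' dx / ∫|ψ|² dx.
d²/dx² sin(jπx/a) = −(jπ/a)²·sin(jπx/a); on 0 ≤ x ≤ a, ∫sin²(jπx/a) dx = a/2 and ∫sin(jπx/a)·sin(lπx/a) dx = 0 for j ≠ l, so only diagonal terms survive in ∫|ψ|² and ∫ψ·ψ″; ∫ψ·ψ′ dx = [ψ²/2] between the walls = 0.
State is unnormalized: ∫|ψ|² dx = 10.591, and ∫ψ*·(−ħ² ψ'') dx = 59.458, so ⟨p²⟩ = 59.458 / 10.591.
⟨p²⟩ = 5.6139.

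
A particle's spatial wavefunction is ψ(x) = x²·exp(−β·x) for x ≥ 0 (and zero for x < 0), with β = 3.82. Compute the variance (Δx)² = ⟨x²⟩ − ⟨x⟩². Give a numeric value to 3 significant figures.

0.0857

Compute ⟨x⟩ and ⟨x²⟩ separately, then (Δx)² = ⟨x²⟩ − ⟨x⟩².
Every integrand reduces to terms xʲ·e^(−2βx) on [0, ∞); use ∫₀^∞ xʲ·e^(−2βx) dx = j!/(2β)^(j+1).
Normalization: ∫|ψ|² dx = 0.00092203.
⟨x⟩ = 0.65445 and ⟨x²⟩ = 0.51397.
(Δx)² = 0.51397 − (0.65445)² = 0.085661.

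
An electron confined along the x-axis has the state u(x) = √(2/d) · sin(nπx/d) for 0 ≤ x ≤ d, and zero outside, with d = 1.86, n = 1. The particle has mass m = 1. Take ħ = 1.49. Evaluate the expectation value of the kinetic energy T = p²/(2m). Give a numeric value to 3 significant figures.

3.17

T = −(ħ²/2m) d²/dx², so ⟨T⟩ = −(ħ²/2m) ∫ u*·u'' dx; with m = 1.
d/dx sin(nπx/d) = (nπ/d)·cos(nπx/d) and d²/dx² sin(nπx/d) = −(nπ/d)²·sin(nπx/d); on 0 ≤ x ≤ d, ∫sin²(nπx/d) dx = d/2 and ∫sin(nπx/d)·cos(nπx/d) dx = 0.
⟨T⟩ = 3.1668.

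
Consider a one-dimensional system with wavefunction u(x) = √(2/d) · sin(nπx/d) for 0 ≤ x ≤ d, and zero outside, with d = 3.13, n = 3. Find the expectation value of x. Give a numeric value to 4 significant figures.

⟨x⟩ = ∫ x·|u|² dx (integrals over the domain).
With sin²θ = (1 − cos2θ)/2 on 0 ≤ x ≤ d: ∫sin²(nπx/d) dx = d/2, ∫x·sin²(nπx/d) dx = d²/4, ∫x²·sin²(nπx/d) dx = d³·(1/6 − 1/(4n²π²)); higher powers xᵏ the same way, integrating xᵏ·cos(2nπx/d) by parts.
⟨x⟩ = 1.5650.

1.565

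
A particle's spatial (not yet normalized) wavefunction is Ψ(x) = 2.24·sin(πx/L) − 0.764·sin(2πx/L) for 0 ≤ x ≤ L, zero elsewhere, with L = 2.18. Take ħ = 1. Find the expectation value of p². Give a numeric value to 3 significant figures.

2.73

p² Ψ = −ħ² d²Ψ/dx²; ⟨p²⟩ = −ħ² ∫ Ψ*·Ψ'' dx / ∫|Ψ|² dx.
d²/dx² sin(jπx/L) = −(jπ/L)²·sin(jπx/L); on 0 ≤ x ≤ L, ∫sin²(jπx/L) dx = L/2 and ∫sin(jπx/L)·sin(lπx/L) dx = 0 for j ≠ l, so only diagonal terms survive in ∫|Ψ|² and ∫Ψ·Ψ″; ∫Ψ·Ψ′ dx = [Ψ²/2] between the walls = 0.
State is unnormalized: ∫|Ψ|² dx = 6.1054, and ∫Ψ*·(−ħ² Ψ'') dx = 16.643, so ⟨p²⟩ = 16.643 / 6.1054.
⟨p²⟩ = 2.7260.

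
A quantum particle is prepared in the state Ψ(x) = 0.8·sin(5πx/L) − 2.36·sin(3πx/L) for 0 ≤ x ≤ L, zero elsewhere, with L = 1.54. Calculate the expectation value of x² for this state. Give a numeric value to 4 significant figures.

0.7096

⟨x²⟩ = ∫ x²·|Ψ|² dx / ∫|Ψ|² dx (integrals over the domain).
On 0 ≤ x ≤ L (j ≠ l): ∫sin²(jπx/L) dx = L/2, ∫sin(jπx/L)·sin(lπx/L) dx = 0; diagonal moments ∫x·sin²(jπx/L) dx = L²/4, ∫x²·sin²(jπx/L) dx = L³·(1/6 − 1/(4j²π²)); cross terms ∫x·sin(jπx/L)·sin(lπx/L) dx = 0 for j + l even and −4jlL²/(π²(j² − l²)²) for j + l odd, ∫x²·sin(jπx/L)·sin(lπx/L) dx = (−1)^(j+l)·4jlL³/(π²(j² − l²)²); higher powers the same way via product-to-sum and parts.
State is unnormalized: ∫|Ψ|² dx = 4.7814, and ∫Ψ*·x²·Ψ dx = 3.3927, so ⟨x²⟩ = 3.3927 / 4.7814.
⟨x²⟩ = 0.70957.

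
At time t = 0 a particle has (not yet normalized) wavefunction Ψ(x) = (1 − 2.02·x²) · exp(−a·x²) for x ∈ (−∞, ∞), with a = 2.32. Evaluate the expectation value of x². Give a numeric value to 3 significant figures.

0.0617

⟨x²⟩ = ∫ x²·|Ψ|² dx / ∫|Ψ|² dx (integrals over the domain).
Expand each integrand as polynomial × e^(−2ax²) and use ∫x^(2j)·e^(−2ax²) dx = (2j−1)!!/(4a)^j · √(π/(2a)), odd powers → 0; here √(π/(2a)) = 0.82284.
State is unnormalized: ∫|Ψ|² dx = 0.58158, and ∫Ψ*·x²·Ψ dx = 0.035883, so ⟨x²⟩ = 0.035883 / 0.58158.
⟨x²⟩ = 0.061698.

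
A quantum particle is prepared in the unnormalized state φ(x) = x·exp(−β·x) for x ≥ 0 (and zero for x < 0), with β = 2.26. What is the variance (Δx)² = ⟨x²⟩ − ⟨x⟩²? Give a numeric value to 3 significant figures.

0.147

Compute ⟨x⟩ and ⟨x²⟩ separately, then (Δx)² = ⟨x²⟩ − ⟨x⟩².
Every integrand reduces to terms xʲ·e^(−2βx) on [0, ∞); use ∫₀^∞ xʲ·e^(−2βx) dx = j!/(2β)^(j+1).
Normalization: ∫|φ|² dx = 0.021658.
⟨x⟩ = 0.66372 and ⟨x²⟩ = 0.58736.
(Δx)² = 0.58736 − (0.66372)² = 0.14684.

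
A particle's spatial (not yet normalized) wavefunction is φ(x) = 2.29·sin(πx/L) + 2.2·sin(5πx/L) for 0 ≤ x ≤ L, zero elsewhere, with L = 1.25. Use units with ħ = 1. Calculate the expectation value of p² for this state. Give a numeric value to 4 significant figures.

p² φ = −ħ² d²φ/dx²; ⟨p²⟩ = −ħ² ∫ φ*·φ'' dx / ∫|φ|² dx.
d²/dx² sin(jπx/L) = −(jπ/L)²·sin(jπx/L); on 0 ≤ x ≤ L, ∫sin²(jπx/L) dx = L/2 and ∫sin(jπx/L)·sin(lπx/L) dx = 0 for j ≠ l, so only diagonal terms survive in ∫|φ|² and ∫φ·φ″; ∫φ·φ′ dx = [φ²/2] between the walls = 0.
State is unnormalized: ∫|φ|² dx = 6.3026, and ∫φ*·(−ħ² φ'') dx = 498.39, so ⟨p²⟩ = 498.39 / 6.3026.
⟨p²⟩ = 79.078.

79.08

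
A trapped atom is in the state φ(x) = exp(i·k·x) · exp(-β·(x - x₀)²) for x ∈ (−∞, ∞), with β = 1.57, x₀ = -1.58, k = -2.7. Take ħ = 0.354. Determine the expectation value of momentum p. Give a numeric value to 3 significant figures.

p φ = −iħ dφ/dx; then ⟨p⟩ = ∫ φ*·(pφ) dx / ∫|φ|² dx.
Gaussian moments (u = x − x₀): ∫u^(2j)·e^(−2βu²) du = (2j−1)!!/(4β)^j · √(π/(2β)), odd powers integrate to 0; here √(π/(2β)) = 1.0003. Derivatives: φ′ = (ik − 2βu)·φ, φ″ = ((ik − 2βu)² − 2β)·φ; the odd-in-u pieces drop out.
State is unnormalized: ∫|φ|² dx = 1.0003, and ∫φ*·(−iħ φ') dx = -0.95604, so ⟨p⟩ = -0.95604 / 1.0003.
⟨p⟩ = -0.95580.

-0.956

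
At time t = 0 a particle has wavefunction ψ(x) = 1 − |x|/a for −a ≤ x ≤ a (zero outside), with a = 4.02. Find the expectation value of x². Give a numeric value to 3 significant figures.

⟨x²⟩ = ∫ x²·|ψ|² dx / ∫|ψ|² dx (integrals over the domain).
ψ is even, so ∫ over [−a, a] = 2∫₀ᵃ with ψ = 1 − x/a there: ∫₀ᵃ (1 − x/a)² dx = a/3, ∫₀ᵃ x²(1 − x/a)² dx = a³/30, ∫₀ᵃ x⁴(1 − x/a)² dx = a⁵/105.
State is unnormalized: ∫|ψ|² dx = 2.6800, and ∫ψ*·x²·ψ dx = 4.3310, so ⟨x²⟩ = 4.3310 / 2.6800.
⟨x²⟩ = 1.6160.

1.62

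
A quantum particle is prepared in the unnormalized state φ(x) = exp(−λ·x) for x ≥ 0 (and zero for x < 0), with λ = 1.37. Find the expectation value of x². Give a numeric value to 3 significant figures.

0.266

⟨x²⟩ = ∫ x²·|φ|² dx / ∫|φ|² dx (integrals over the domain).
Every integrand reduces to terms xʲ·e^(−2λx) on [0, ∞); use ∫₀^∞ xʲ·e^(−2λx) dx = j!/(2λ)^(j+1).
State is unnormalized: ∫|φ|² dx = 0.36496, and ∫φ*·x²·φ dx = 0.097225, so ⟨x²⟩ = 0.097225 / 0.36496.
⟨x²⟩ = 0.26640.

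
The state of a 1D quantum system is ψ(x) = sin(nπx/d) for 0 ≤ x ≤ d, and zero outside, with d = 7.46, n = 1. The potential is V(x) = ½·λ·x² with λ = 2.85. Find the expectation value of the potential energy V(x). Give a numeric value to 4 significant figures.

22.42

⟨V⟩ = ∫ V(x)·|ψ|² dx / ∫|ψ|² dx.
With sin²θ = (1 − cos2θ)/2 on 0 ≤ x ≤ d: ∫sin²(nπx/d) dx = d/2, ∫x·sin²(nπx/d) dx = d²/4, ∫x²·sin²(nπx/d) dx = d³·(1/6 − 1/(4n²π²)); higher powers xᵏ the same way, integrating xᵏ·cos(2nπx/d) by parts.
State is unnormalized: ∫|ψ|² dx = 3.7300, and ∫ψ*·V(x)·ψ dx = 83.615, so ⟨V⟩ = 83.615 / 3.7300.
⟨V⟩ = 22.417.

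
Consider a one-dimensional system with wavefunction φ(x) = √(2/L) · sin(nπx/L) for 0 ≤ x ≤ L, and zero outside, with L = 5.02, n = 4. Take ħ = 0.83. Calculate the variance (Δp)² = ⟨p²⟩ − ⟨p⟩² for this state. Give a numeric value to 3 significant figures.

Compute ⟨p⟩ and ⟨p²⟩ separately; (Δp)² = ⟨p²⟩ − ⟨p⟩².
d/dx sin(nπx/L) = (nπ/L)·cos(nπx/L) and d²/dx² sin(nπx/L) = −(nπ/L)²·sin(nπx/L); on 0 ≤ x ≤ L, ∫sin²(nπx/L) dx = L/2 and ∫sin(nπx/L)·cos(nπx/L) dx = 0.
⟨p⟩ = 0.0000 and ⟨p²⟩ = 4.3169.
(Δp)² = 4.3169 − (0.0000)² = 4.3169.

4.32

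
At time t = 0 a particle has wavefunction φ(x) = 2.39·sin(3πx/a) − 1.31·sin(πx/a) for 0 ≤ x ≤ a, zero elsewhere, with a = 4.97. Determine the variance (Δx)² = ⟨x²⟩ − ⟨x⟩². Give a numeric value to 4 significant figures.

0.8712

Compute ⟨x⟩ and ⟨x²⟩ separately, then (Δx)² = ⟨x²⟩ − ⟨x⟩².
On 0 ≤ x ≤ a (j ≠ l): ∫sin²(jπx/a) dx = a/2, ∫sin(jπx/a)·sin(lπx/a) dx = 0; diagonal moments ∫x·sin²(jπx/a) dx = a²/4, ∫x²·sin²(jπx/a) dx = a³·(1/6 − 1/(4j²π²)); cross terms ∫x·sin(jπx/a)·sin(lπx/a) dx = 0 for j + l even and −4jla²/(π²(j² − l²)²) for j + l odd, ∫x²·sin(jπx/a)·sin(lπx/a) dx = (−1)^(j+l)·4jla³/(π²(j² − l²)²); higher powers the same way via product-to-sum and parts.
Normalization: ∫|φ|² dx = 18.459.
⟨x⟩ = 2.4850 and ⟨x²⟩ = 7.0465.
(Δx)² = 7.0465 − (2.4850)² = 0.87124.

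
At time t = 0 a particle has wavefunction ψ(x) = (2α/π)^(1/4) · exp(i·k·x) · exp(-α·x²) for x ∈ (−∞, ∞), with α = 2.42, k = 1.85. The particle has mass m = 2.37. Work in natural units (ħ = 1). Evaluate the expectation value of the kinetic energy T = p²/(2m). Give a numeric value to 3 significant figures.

T = −(ħ²/2m) d²/dx², so ⟨T⟩ = −(ħ²/2m) ∫ ψ*·ψ'' dx; with m = 2.37.
Gaussian moments: ∫x^(2j)·e^(−2αx²) dx = (2j−1)!!/(4α)^j · √(π/(2α)), odd powers integrate to 0; here √(π/(2α)) = 0.80566. Derivatives: ψ′ = (ik − 2αx)·ψ, ψ″ = ((ik − 2αx)² − 2α)·ψ; the odd-in-x pieces drop out.
⟨T⟩ = 1.2326.

1.23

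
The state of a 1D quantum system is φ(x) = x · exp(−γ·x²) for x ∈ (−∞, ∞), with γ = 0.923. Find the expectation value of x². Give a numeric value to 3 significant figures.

⟨x²⟩ = ∫ x²·|φ|² dx / ∫|φ|² dx (integrals over the domain).
Expand each integrand as polynomial × e^(−2γx²) and use ∫x^(2j)·e^(−2γx²) dx = (2j−1)!!/(4γ)^j · √(π/(2γ)), odd powers → 0; here √(π/(2γ)) = 1.3045.
State is unnormalized: ∫|φ|² dx = 0.35334, and ∫φ*·x²·φ dx = 0.28712, so ⟨x²⟩ = 0.28712 / 0.35334.
⟨x²⟩ = 0.81257.

0.813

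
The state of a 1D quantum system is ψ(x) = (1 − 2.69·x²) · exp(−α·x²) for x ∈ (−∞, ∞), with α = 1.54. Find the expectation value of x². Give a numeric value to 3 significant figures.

0.288

⟨x²⟩ = ∫ x²·|ψ|² dx / ∫|ψ|² dx (integrals over the domain).
Expand each integrand as polynomial × e^(−2αx²) and use ∫x^(2j)·e^(−2αx²) dx = (2j−1)!!/(4α)^j · √(π/(2α)), odd powers → 0; here √(π/(2α)) = 1.0099.
State is unnormalized: ∫|ψ|² dx = 0.70567, and ∫ψ*·x²·ψ dx = 0.20335, so ⟨x²⟩ = 0.20335 / 0.70567.
⟨x²⟩ = 0.28817.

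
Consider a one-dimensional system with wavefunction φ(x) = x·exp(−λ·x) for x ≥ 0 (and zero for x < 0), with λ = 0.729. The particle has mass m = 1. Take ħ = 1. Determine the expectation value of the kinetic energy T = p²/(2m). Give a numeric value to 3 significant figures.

T = −(ħ²/2m) d²/dx², so ⟨T⟩ = −(ħ²/2m) ∫ φ*·φ'' dx / ∫|φ|² dx; with m = 1.
Differentiate x·exp(−λ·x) with the product rule; every integrand then reduces to terms xʲ·e^(−2λx) on [0, ∞), with ∫₀^∞ xʲ·e^(−2λx) dx = j!/(2λ)^(j+1).
State is unnormalized: ∫|φ|² dx = 0.64529, and ∫φ*·(−ħ²/2m · φ'') dx = 0.17147, so ⟨T⟩ = 0.17147 / 0.64529.
⟨T⟩ = 0.26572.

0.266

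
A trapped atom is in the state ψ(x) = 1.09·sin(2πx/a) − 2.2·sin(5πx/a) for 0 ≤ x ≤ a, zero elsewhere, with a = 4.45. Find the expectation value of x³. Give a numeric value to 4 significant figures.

23.32

⟨x³⟩ = ∫ x³·|ψ|² dx / ∫|ψ|² dx (integrals over the domain).
On 0 ≤ x ≤ a (j ≠ l): ∫sin²(jπx/a) dx = a/2, ∫sin(jπx/a)·sin(lπx/a) dx = 0; diagonal moments ∫x·sin²(jπx/a) dx = a²/4, ∫x²·sin²(jπx/a) dx = a³·(1/6 − 1/(4j²π²)); cross terms ∫x·sin(jπx/a)·sin(lπx/a) dx = 0 for j + l even and −4jla²/(π²(j² − l²)²) for j + l odd, ∫x²·sin(jπx/a)·sin(lπx/a) dx = (−1)^(j+l)·4jla³/(π²(j² − l²)²); higher powers the same way via product-to-sum and parts.
State is unnormalized: ∫|ψ|² dx = 13.413, and ∫ψ*·x³·ψ dx = 312.72, so ⟨x³⟩ = 312.72 / 13.413.
⟨x³⟩ = 23.315.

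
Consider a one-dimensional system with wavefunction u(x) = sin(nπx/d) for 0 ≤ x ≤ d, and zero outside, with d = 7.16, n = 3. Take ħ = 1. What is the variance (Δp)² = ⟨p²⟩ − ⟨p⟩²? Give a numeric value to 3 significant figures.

1.73

Compute ⟨p⟩ and ⟨p²⟩ separately; (Δp)² = ⟨p²⟩ − ⟨p⟩².
d/dx sin(nπx/d) = (nπ/d)·cos(nπx/d) and d²/dx² sin(nπx/d) = −(nπ/d)²·sin(nπx/d); on 0 ≤ x ≤ d, ∫sin²(nπx/d) dx = d/2 and ∫sin(nπx/d)·cos(nπx/d) dx = 0.
Normalization: ∫|u|² dx = 3.5800.
⟨p⟩ = 0.0000 and ⟨p²⟩ = 1.7327.
(Δp)² = 1.7327 − (0.0000)² = 1.7327.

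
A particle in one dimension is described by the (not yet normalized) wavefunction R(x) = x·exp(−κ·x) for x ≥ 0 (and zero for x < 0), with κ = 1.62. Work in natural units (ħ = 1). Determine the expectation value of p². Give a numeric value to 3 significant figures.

p² R = −ħ² d²R/dx²; ⟨p²⟩ = −ħ² ∫ R*·R'' dx / ∫|R|² dx.
Differentiate x·exp(−κ·x) with the product rule; every integrand then reduces to terms xʲ·e^(−2κx) on [0, ∞), with ∫₀^∞ xʲ·e^(−2κx) dx = j!/(2κ)^(j+1).
State is unnormalized: ∫|R|² dx = 0.058802, and ∫R*·(−ħ² R'') dx = 0.15432, so ⟨p²⟩ = 0.15432 / 0.058802.
⟨p²⟩ = 2.6244.

2.62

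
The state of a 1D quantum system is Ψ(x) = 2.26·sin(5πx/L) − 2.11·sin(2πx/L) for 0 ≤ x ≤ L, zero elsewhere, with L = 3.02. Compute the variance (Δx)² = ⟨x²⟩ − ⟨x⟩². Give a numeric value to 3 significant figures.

Compute ⟨x⟩ and ⟨x²⟩ separately, then (Δx)² = ⟨x²⟩ − ⟨x⟩².
On 0 ≤ x ≤ L (j ≠ l): ∫sin²(jπx/L) dx = L/2, ∫sin(jπx/L)·sin(lπx/L) dx = 0; diagonal moments ∫x·sin²(jπx/L) dx = L²/4, ∫x²·sin²(jπx/L) dx = L³·(1/6 − 1/(4j²π²)); cross terms ∫x·sin(jπx/L)·sin(lπx/L) dx = 0 for j + l even and −4jlL²/(π²(j² − l²)²) for j + l odd, ∫x²·sin(jπx/L)·sin(lπx/L) dx = (−1)^(j+l)·4jlL³/(π²(j² − l²)²); higher powers the same way via product-to-sum and parts.
Normalization: ∫|Ψ|² dx = 14.435.
⟨x⟩ = 1.5654 and ⟨x²⟩ = 3.1437.
(Δx)² = 3.1437 − (1.5654)² = 0.69330.

0.693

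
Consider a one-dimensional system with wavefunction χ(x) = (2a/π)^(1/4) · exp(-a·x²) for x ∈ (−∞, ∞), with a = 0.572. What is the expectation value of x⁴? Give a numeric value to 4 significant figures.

0.5731

⟨x⁴⟩ = ∫ x⁴·|χ|² dx (integrals over the domain).
Gaussian moments: ∫x^(2j)·e^(−2ax²) dx = (2j−1)!!/(4a)^j · √(π/(2a)), odd powers integrate to 0; here √(π/(2a)) = 1.6572.
⟨x⁴⟩ = 0.57307.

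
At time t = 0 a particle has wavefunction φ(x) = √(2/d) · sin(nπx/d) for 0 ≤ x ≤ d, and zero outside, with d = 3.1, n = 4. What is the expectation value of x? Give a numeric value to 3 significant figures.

⟨x⟩ = ∫ x·|φ|² dx (integrals over the domain).
With sin²θ = (1 − cos2θ)/2 on 0 ≤ x ≤ d: ∫sin²(nπx/d) dx = d/2, ∫x·sin²(nπx/d) dx = d²/4, ∫x²·sin²(nπx/d) dx = d³·(1/6 − 1/(4n²π²)); higher powers xᵏ the same way, integrating xᵏ·cos(2nπx/d) by parts.
⟨x⟩ = 1.5500.

1.55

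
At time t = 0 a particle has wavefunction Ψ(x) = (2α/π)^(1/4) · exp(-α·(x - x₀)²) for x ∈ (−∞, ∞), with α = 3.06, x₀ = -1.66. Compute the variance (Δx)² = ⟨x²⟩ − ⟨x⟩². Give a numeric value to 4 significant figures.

Compute ⟨x⟩ and ⟨x²⟩ separately, then (Δx)² = ⟨x²⟩ − ⟨x⟩².
Gaussian moments (u = x − x₀): ∫u^(2j)·e^(−2αu²) du = (2j−1)!!/(4α)^j · √(π/(2α)), odd powers integrate to 0; here √(π/(2α)) = 0.71647.
⟨x⟩ = -1.6600 and ⟨x²⟩ = 2.8373.
(Δx)² = 2.8373 − (-1.6600)² = 0.081699.

0.08170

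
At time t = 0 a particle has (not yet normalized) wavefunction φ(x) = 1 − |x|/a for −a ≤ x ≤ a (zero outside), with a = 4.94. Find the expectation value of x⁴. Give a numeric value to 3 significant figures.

⟨x⁴⟩ = ∫ x⁴·|φ|² dx / ∫|φ|² dx (integrals over the domain).
φ is even, so ∫ over [−a, a] = 2∫₀ᵃ with φ = 1 − x/a there: ∫₀ᵃ (1 − x/a)² dx = a/3, ∫₀ᵃ x²(1 − x/a)² dx = a³/30, ∫₀ᵃ x⁴(1 − x/a)² dx = a⁵/105.
State is unnormalized: ∫|φ|² dx = 3.2933, and ∫φ*·x⁴·φ dx = 56.037, so ⟨x⁴⟩ = 56.037 / 3.2933.
⟨x⁴⟩ = 17.015.

17.0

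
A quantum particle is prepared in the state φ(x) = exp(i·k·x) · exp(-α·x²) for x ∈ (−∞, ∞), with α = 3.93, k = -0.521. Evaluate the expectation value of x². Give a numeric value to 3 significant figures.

⟨x²⟩ = ∫ x²·|φ|² dx / ∫|φ|² dx (integrals over the domain).
Gaussian moments: ∫x^(2j)·e^(−2αx²) dx = (2j−1)!!/(4α)^j · √(π/(2α)), odd powers integrate to 0; here √(π/(2α)) = 0.63221.
State is unnormalized: ∫|φ|² dx = 0.63221, and ∫φ*·x²·φ dx = 0.040217, so ⟨x²⟩ = 0.040217 / 0.63221.
⟨x²⟩ = 0.063613.

0.0636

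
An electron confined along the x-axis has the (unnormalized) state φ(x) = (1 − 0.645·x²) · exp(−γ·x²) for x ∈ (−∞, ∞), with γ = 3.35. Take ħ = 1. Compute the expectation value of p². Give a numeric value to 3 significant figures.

p² φ = −ħ² d²φ/dx²; ⟨p²⟩ = −ħ² ∫ φ*·φ'' dx / ∫|φ|² dx.
Expand each integrand as polynomial × e^(−2γx²) and use ∫x^(2j)·e^(−2γx²) dx = (2j−1)!!/(4γ)^j · √(π/(2γ)), odd powers → 0; here √(π/(2γ)) = 0.68476. Differentiate with the product rule, d/dx e^(−γx²) = −2γx·e^(−γx²).
State is unnormalized: ∫|φ|² dx = 0.62360, and ∫φ*·(−ħ² φ'') dx = 2.5520, so ⟨p²⟩ = 2.5520 / 0.62360.
⟨p²⟩ = 4.0924.

4.09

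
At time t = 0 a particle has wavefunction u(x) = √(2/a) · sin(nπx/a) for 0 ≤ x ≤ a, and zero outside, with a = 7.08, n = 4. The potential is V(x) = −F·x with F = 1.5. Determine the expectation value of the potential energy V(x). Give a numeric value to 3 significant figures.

⟨V⟩ = ∫ V(x)·|u|² dx.
With sin²θ = (1 − cos2θ)/2 on 0 ≤ x ≤ a: ∫sin²(nπx/a) dx = a/2, ∫x·sin²(nπx/a) dx = a²/4, ∫x²·sin²(nπx/a) dx = a³·(1/6 − 1/(4n²π²)); higher powers xᵏ the same way, integrating xᵏ·cos(2nπx/a) by parts.
⟨V⟩ = -5.3100.

-5.31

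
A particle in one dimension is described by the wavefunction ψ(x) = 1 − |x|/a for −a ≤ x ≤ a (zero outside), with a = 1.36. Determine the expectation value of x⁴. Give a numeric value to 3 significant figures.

⟨x⁴⟩ = ∫ x⁴·|ψ|² dx / ∫|ψ|² dx (integrals over the domain).
ψ is even, so ∫ over [−a, a] = 2∫₀ᵃ with ψ = 1 − x/a there: ∫₀ᵃ (1 − x/a)² dx = a/3, ∫₀ᵃ x²(1 − x/a)² dx = a³/30, ∫₀ᵃ x⁴(1 − x/a)² dx = a⁵/105.
State is unnormalized: ∫|ψ|² dx = 0.90667, and ∫ψ*·x⁴·ψ dx = 0.088621, so ⟨x⁴⟩ = 0.088621 / 0.90667.
⟨x⁴⟩ = 0.097743.

0.0977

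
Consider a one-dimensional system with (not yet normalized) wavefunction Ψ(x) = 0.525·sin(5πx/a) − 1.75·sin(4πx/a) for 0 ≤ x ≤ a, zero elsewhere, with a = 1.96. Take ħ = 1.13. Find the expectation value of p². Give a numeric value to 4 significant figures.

p² Ψ = −ħ² d²Ψ/dx²; ⟨p²⟩ = −ħ² ∫ Ψ*·Ψ'' dx / ∫|Ψ|² dx.
d²/dx² sin(jπx/a) = −(jπ/a)²·sin(jπx/a); on 0 ≤ x ≤ a, ∫sin²(jπx/a) dx = a/2 and ∫sin(jπx/a)·sin(lπx/a) dx = 0 for j ≠ l, so only diagonal terms survive in ∫|Ψ|² and ∫Ψ·Ψ″; ∫Ψ·Ψ′ dx = [Ψ²/2] between the walls = 0.
State is unnormalized: ∫|Ψ|² dx = 3.2714, and ∫Ψ*·(−ħ² Ψ'') dx = 179.68, so ⟨p²⟩ = 179.68 / 3.2714.
⟨p²⟩ = 54.926.

54.93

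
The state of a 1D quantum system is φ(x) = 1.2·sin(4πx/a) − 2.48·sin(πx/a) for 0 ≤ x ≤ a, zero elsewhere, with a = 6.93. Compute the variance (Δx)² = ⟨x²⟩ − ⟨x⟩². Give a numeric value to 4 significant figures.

Compute ⟨x⟩ and ⟨x²⟩ separately, then (Δx)² = ⟨x²⟩ − ⟨x⟩².
On 0 ≤ x ≤ a (j ≠ l): ∫sin²(jπx/a) dx = a/2, ∫sin(jπx/a)·sin(lπx/a) dx = 0; diagonal moments ∫x·sin²(jπx/a) dx = a²/4, ∫x²·sin²(jπx/a) dx = a³·(1/6 − 1/(4j²π²)); cross terms ∫x·sin(jπx/a)·sin(lπx/a) dx = 0 for j + l even and −4jla²/(π²(j² − l²)²) for j + l odd, ∫x²·sin(jπx/a)·sin(lπx/a) dx = (−1)^(j+l)·4jla³/(π²(j² − l²)²); higher powers the same way via product-to-sum and parts.
Normalization: ∫|φ|² dx = 26.301.
⟨x⟩ = 3.5433 and ⟨x²⟩ = 14.551.
(Δx)² = 14.551 − (3.5433)² = 1.9957.

1.996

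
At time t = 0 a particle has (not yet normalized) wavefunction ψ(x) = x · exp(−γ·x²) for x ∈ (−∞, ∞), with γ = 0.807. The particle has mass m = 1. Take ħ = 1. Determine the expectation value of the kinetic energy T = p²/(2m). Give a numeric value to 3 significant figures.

T = −(ħ²/2m) d²/dx², so ⟨T⟩ = −(ħ²/2m) ∫ ψ*·ψ'' dx / ∫|ψ|² dx; with m = 1.
Expand each integrand as polynomial × e^(−2γx²) and use ∫x^(2j)·e^(−2γx²) dx = (2j−1)!!/(4γ)^j · √(π/(2γ)), odd powers → 0; here √(π/(2γ)) = 1.3952. Differentiate with the product rule, d/dx e^(−γx²) = −2γx·e^(−γx²).
State is unnormalized: ∫|ψ|² dx = 0.43220, and ∫ψ*·(−ħ²/2m · ψ'') dx = 0.52318, so ⟨T⟩ = 0.52318 / 0.43220.
⟨T⟩ = 1.2105.

1.21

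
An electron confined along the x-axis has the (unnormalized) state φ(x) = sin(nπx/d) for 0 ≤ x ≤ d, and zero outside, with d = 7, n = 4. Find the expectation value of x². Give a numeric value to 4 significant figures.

⟨x²⟩ = ∫ x²·|φ|² dx / ∫|φ|² dx (integrals over the domain).
With sin²θ = (1 − cos2θ)/2 on 0 ≤ x ≤ d: ∫sin²(nπx/d) dx = d/2, ∫x·sin²(nπx/d) dx = d²/4, ∫x²·sin²(nπx/d) dx = d³·(1/6 − 1/(4n²π²)); higher powers xᵏ the same way, integrating xᵏ·cos(2nπx/d) by parts.
State is unnormalized: ∫|φ|² dx = 3.5000, and ∫φ*·x²·φ dx = 56.624, so ⟨x²⟩ = 56.624 / 3.5000.
⟨x²⟩ = 16.178.

16.18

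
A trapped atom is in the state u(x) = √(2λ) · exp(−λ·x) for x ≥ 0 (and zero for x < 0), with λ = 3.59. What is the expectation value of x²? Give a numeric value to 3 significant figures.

0.0388

⟨x²⟩ = ∫ x²·|u|² dx (integrals over the domain).
Every integrand reduces to terms xʲ·e^(−2λx) on [0, ∞); use ∫₀^∞ xʲ·e^(−2λx) dx = j!/(2λ)^(j+1).
⟨x²⟩ = 0.038795.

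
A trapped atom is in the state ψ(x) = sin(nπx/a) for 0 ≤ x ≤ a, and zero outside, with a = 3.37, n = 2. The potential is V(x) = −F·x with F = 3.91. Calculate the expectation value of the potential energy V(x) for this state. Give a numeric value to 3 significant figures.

⟨V⟩ = ∫ V(x)·|ψ|² dx / ∫|ψ|² dx.
With sin²θ = (1 − cos2θ)/2 on 0 ≤ x ≤ a: ∫sin²(nπx/a) dx = a/2, ∫x·sin²(nπx/a) dx = a²/4, ∫x²·sin²(nπx/a) dx = a³·(1/6 − 1/(4n²π²)); higher powers xᵏ the same way, integrating xᵏ·cos(2nπx/a) by parts.
State is unnormalized: ∫|ψ|² dx = 1.6850, and ∫ψ*·V(x)·ψ dx = -11.101, so ⟨V⟩ = -11.101 / 1.6850.
⟨V⟩ = -6.5884.

-6.59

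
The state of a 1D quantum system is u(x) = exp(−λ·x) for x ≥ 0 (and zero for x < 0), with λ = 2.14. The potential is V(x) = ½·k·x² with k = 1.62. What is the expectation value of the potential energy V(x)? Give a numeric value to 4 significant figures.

⟨V⟩ = ∫ V(x)·|u|² dx / ∫|u|² dx.
Every integrand reduces to terms xʲ·e^(−2λx) on [0, ∞); use ∫₀^∞ xʲ·e^(−2λx) dx = j!/(2λ)^(j+1).
State is unnormalized: ∫|u|² dx = 0.23364, and ∫u*·V(x)·u dx = 0.020663, so ⟨V⟩ = 0.020663 / 0.23364.
⟨V⟩ = 0.088436.

0.08844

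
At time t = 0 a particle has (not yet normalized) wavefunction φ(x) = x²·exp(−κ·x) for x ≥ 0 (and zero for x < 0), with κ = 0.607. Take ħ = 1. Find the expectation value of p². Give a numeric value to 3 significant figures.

p² φ = −ħ² d²φ/dx²; ⟨p²⟩ = −ħ² ∫ φ*·φ'' dx / ∫|φ|² dx.
Differentiate x²·exp(−κ·x) with the product rule; every integrand then reduces to terms xʲ·e^(−2κx) on [0, ∞), with ∫₀^∞ xʲ·e^(−2κx) dx = j!/(2κ)^(j+1).
State is unnormalized: ∫|φ|² dx = 9.1016, and ∫φ*·(−ħ² φ'') dx = 1.1178, so ⟨p²⟩ = 1.1178 / 9.1016.
⟨p²⟩ = 0.12282.

0.123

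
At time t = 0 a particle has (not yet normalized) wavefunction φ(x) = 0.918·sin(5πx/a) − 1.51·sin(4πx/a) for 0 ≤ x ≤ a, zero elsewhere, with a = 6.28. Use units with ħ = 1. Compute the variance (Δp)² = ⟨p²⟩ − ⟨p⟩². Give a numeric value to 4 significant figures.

4.612

Compute ⟨p⟩ and ⟨p²⟩ separately; (Δp)² = ⟨p²⟩ − ⟨p⟩².
d²/dx² sin(jπx/a) = −(jπ/a)²·sin(jπx/a); on 0 ≤ x ≤ a, ∫sin²(jπx/a) dx = a/2 and ∫sin(jπx/a)·sin(lπx/a) dx = 0 for j ≠ l, so only diagonal terms survive in ∫|φ|² and ∫φ·φ″; ∫φ·φ′ dx = [φ²/2] between the walls = 0.
Normalization: ∫|φ|² dx = 9.8057.
⟨p⟩ = 0.0000 and ⟨p²⟩ = 4.6119.
(Δp)² = 4.6119 − (0.0000)² = 4.6119.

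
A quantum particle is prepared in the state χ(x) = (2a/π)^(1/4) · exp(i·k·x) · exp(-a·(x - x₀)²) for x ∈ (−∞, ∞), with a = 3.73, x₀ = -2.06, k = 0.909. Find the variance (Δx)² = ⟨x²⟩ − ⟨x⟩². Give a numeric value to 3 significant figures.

Compute ⟨x⟩ and ⟨x²⟩ separately, then (Δx)² = ⟨x²⟩ − ⟨x⟩².
Gaussian moments (u = x − x₀): ∫u^(2j)·e^(−2au²) du = (2j−1)!!/(4a)^j · √(π/(2a)), odd powers integrate to 0; here √(π/(2a)) = 0.64894.
⟨x⟩ = -2.0600 and ⟨x²⟩ = 4.3106.
(Δx)² = 4.3106 − (-2.0600)² = 0.067024.

0.0670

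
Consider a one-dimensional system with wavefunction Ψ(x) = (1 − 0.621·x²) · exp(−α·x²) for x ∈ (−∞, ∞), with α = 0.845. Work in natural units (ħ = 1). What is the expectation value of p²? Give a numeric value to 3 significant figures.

1.85

p² Ψ = −ħ² d²Ψ/dx²; ⟨p²⟩ = −ħ² ∫ Ψ*·Ψ'' dx / ∫|Ψ|² dx.
Expand each integrand as polynomial × e^(−2αx²) and use ∫x^(2j)·e^(−2αx²) dx = (2j−1)!!/(4α)^j · √(π/(2α)), odd powers → 0; here √(π/(2α)) = 1.3634. Differentiate with the product rule, d/dx e^(−αx²) = −2αx·e^(−αx²).
State is unnormalized: ∫|Ψ|² dx = 1.0005, and ∫Ψ*·(−ħ² Ψ'') dx = 1.8477, so ⟨p²⟩ = 1.8477 / 1.0005.
⟨p²⟩ = 1.8467.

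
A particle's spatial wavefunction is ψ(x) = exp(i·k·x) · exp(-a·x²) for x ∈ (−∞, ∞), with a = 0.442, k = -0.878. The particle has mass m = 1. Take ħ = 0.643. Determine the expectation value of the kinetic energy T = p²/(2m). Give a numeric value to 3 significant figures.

T = −(ħ²/2m) d²/dx², so ⟨T⟩ = −(ħ²/2m) ∫ ψ*·ψ'' dx / ∫|ψ|² dx; with m = 1.
Gaussian moments: ∫x^(2j)·e^(−2ax²) dx = (2j−1)!!/(4a)^j · √(π/(2a)), odd powers integrate to 0; here √(π/(2a)) = 1.8852. Derivatives: ψ′ = (ik − 2ax)·ψ, ψ″ = ((ik − 2ax)² − 2a)·ψ; the odd-in-x pieces drop out.
State is unnormalized: ∫|ψ|² dx = 1.8852, and ∫ψ*·(−ħ²/2m · ψ'') dx = 0.47267, so ⟨T⟩ = 0.47267 / 1.8852.
⟨T⟩ = 0.25073.

0.251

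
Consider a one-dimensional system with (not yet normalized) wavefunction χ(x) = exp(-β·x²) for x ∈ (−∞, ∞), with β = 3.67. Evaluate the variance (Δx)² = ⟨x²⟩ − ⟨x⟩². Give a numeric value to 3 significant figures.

0.0681

Compute ⟨x⟩ and ⟨x²⟩ separately, then (Δx)² = ⟨x²⟩ − ⟨x⟩².
Gaussian moments: ∫x^(2j)·e^(−2βx²) dx = (2j−1)!!/(4β)^j · √(π/(2β)), odd powers integrate to 0; here √(π/(2β)) = 0.65422.
Normalization: ∫|χ|² dx = 0.65422.
⟨x⟩ = 0.0000 and ⟨x²⟩ = 0.068120.
(Δx)² = 0.068120 − (0.0000)² = 0.068120.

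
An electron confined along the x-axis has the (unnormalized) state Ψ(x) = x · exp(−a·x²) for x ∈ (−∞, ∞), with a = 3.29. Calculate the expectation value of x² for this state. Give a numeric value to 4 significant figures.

0.2280

⟨x²⟩ = ∫ x²·|Ψ|² dx / ∫|Ψ|² dx (integrals over the domain).
Expand each integrand as polynomial × e^(−2ax²) and use ∫x^(2j)·e^(−2ax²) dx = (2j−1)!!/(4a)^j · √(π/(2a)), odd powers → 0; here √(π/(2a)) = 0.69097.
State is unnormalized: ∫|Ψ|² dx = 0.052506, and ∫Ψ*·x²·Ψ dx = 0.011969, so ⟨x²⟩ = 0.011969 / 0.052506.
⟨x²⟩ = 0.22796.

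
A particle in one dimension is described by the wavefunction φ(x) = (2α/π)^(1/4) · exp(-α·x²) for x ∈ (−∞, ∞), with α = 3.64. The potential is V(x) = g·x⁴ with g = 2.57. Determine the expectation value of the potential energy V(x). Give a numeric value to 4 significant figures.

0.03637

⟨V⟩ = ∫ V(x)·|φ|² dx.
Gaussian moments: ∫x^(2j)·e^(−2αx²) dx = (2j−1)!!/(4α)^j · √(π/(2α)), odd powers integrate to 0; here √(π/(2α)) = 0.65692.
⟨V⟩ = 0.036369.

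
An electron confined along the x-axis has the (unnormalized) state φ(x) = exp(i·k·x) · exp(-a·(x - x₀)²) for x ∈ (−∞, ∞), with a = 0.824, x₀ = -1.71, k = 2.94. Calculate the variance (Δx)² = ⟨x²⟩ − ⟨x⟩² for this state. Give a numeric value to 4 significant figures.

0.3034

Compute ⟨x⟩ and ⟨x²⟩ separately, then (Δx)² = ⟨x²⟩ − ⟨x⟩².
Gaussian moments (u = x − x₀): ∫u^(2j)·e^(−2au²) du = (2j−1)!!/(4a)^j · √(π/(2a)), odd powers integrate to 0; here √(π/(2a)) = 1.3807.
Normalization: ∫|φ|² dx = 1.3807.
⟨x⟩ = -1.7100 and ⟨x²⟩ = 3.2275.
(Δx)² = 3.2275 − (-1.7100)² = 0.30340.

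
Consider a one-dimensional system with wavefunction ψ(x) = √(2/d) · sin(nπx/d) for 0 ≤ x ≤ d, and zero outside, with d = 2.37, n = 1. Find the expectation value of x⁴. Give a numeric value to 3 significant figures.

3.60

⟨x⁴⟩ = ∫ x⁴·|ψ|² dx (integrals over the domain).
With sin²θ = (1 − cos2θ)/2 on 0 ≤ x ≤ d: ∫sin²(nπx/d) dx = d/2, ∫x·sin²(nπx/d) dx = d²/4, ∫x²·sin²(nπx/d) dx = d³·(1/6 − 1/(4n²π²)); higher powers xᵏ the same way, integrating xᵏ·cos(2nπx/d) by parts.
⟨x⁴⟩ = 3.5991.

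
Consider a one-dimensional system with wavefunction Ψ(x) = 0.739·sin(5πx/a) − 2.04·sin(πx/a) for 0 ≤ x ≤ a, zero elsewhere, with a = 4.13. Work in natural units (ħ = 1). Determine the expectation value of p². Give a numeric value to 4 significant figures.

p² Ψ = −ħ² d²Ψ/dx²; ⟨p²⟩ = −ħ² ∫ Ψ*·Ψ'' dx / ∫|Ψ|² dx.
d²/dx² sin(jπx/a) = −(jπ/a)²·sin(jπx/a); on 0 ≤ x ≤ a, ∫sin²(jπx/a) dx = a/2 and ∫sin(jπx/a)·sin(lπx/a) dx = 0 for j ≠ l, so only diagonal terms survive in ∫|Ψ|² and ∫Ψ·Ψ″; ∫Ψ·Ψ′ dx = [Ψ²/2] between the walls = 0.
State is unnormalized: ∫|Ψ|² dx = 9.7214, and ∫Ψ*·(−ħ² Ψ'') dx = 21.286, so ⟨p²⟩ = 21.286 / 9.7214.
⟨p²⟩ = 2.1896.

2.190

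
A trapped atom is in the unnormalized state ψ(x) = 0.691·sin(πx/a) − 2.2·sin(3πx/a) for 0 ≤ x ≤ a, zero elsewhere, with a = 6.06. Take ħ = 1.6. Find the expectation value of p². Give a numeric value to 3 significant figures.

p² ψ = −ħ² d²ψ/dx²; ⟨p²⟩ = −ħ² ∫ ψ*·ψ'' dx / ∫|ψ|² dx.
d²/dx² sin(jπx/a) = −(jπ/a)²·sin(jπx/a); on 0 ≤ x ≤ a, ∫sin²(jπx/a) dx = a/2 and ∫sin(jπx/a)·sin(lπx/a) dx = 0 for j ≠ l, so only diagonal terms survive in ∫|ψ|² and ∫ψ·ψ″; ∫ψ·ψ′ dx = [ψ²/2] between the walls = 0.
State is unnormalized: ∫|ψ|² dx = 16.112, and ∫ψ*·(−ħ² ψ'') dx = 91.804, so ⟨p²⟩ = 91.804 / 16.112.
⟨p²⟩ = 5.6978.

5.70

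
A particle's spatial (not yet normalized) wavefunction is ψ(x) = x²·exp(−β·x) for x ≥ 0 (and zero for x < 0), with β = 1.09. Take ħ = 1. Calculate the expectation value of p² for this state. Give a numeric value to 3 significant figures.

0.396

p² ψ = −ħ² d²ψ/dx²; ⟨p²⟩ = −ħ² ∫ ψ*·ψ'' dx / ∫|ψ|² dx.
Differentiate x²·exp(−β·x) with the product rule; every integrand then reduces to terms xʲ·e^(−2βx) on [0, ∞), with ∫₀^∞ xʲ·e^(−2βx) dx = j!/(2β)^(j+1).
State is unnormalized: ∫|ψ|² dx = 0.48745, and ∫ψ*·(−ħ² ψ'') dx = 0.19305, so ⟨p²⟩ = 0.19305 / 0.48745.
⟨p²⟩ = 0.39603.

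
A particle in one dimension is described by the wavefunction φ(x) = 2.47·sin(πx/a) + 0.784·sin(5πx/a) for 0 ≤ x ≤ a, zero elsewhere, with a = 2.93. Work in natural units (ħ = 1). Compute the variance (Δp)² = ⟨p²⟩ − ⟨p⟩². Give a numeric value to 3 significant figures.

3.68

Compute ⟨p⟩ and ⟨p²⟩ separately; (Δp)² = ⟨p²⟩ − ⟨p⟩².
d²/dx² sin(jπx/a) = −(jπ/a)²·sin(jπx/a); on 0 ≤ x ≤ a, ∫sin²(jπx/a) dx = a/2 and ∫sin(jπx/a)·sin(lπx/a) dx = 0 for j ≠ l, so only diagonal terms survive in ∫|φ|² and ∫φ·φ″; ∫φ·φ′ dx = [φ²/2] between the walls = 0.
Normalization: ∫|φ|² dx = 9.8383.
⟨p⟩ = 0.0000 and ⟨p²⟩ = 3.6750.
(Δp)² = 3.6750 − (0.0000)² = 3.6750.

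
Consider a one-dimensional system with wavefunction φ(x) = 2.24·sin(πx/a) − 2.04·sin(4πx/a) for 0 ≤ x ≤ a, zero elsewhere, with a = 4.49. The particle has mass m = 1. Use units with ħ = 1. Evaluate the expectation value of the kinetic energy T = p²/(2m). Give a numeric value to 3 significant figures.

1.91

T = −(ħ²/2m) d²/dx², so ⟨T⟩ = −(ħ²/2m) ∫ φ*·φ'' dx / ∫|φ|² dx; with m = 1.
d²/dx² sin(jπx/a) = −(jπ/a)²·sin(jπx/a); on 0 ≤ x ≤ a, ∫sin²(jπx/a) dx = a/2 and ∫sin(jπx/a)·sin(lπx/a) dx = 0 for j ≠ l, so only diagonal terms survive in ∫|φ|² and ∫φ·φ″; ∫φ·φ′ dx = [φ²/2] between the walls = 0.
State is unnormalized: ∫|φ|² dx = 20.607, and ∫φ*·(−ħ²/2m · φ'') dx = 39.348, so ⟨T⟩ = 39.348 / 20.607.
⟨T⟩ = 1.9094.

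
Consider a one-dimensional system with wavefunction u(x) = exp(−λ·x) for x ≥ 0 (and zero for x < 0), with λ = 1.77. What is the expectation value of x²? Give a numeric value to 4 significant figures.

⟨x²⟩ = ∫ x²·|u|² dx / ∫|u|² dx (integrals over the domain).
Every integrand reduces to terms xʲ·e^(−2λx) on [0, ∞); use ∫₀^∞ xʲ·e^(−2λx) dx = j!/(2λ)^(j+1).
State is unnormalized: ∫|u|² dx = 0.28249, and ∫u*·x²·u dx = 0.045084, so ⟨x²⟩ = 0.045084 / 0.28249.
⟨x²⟩ = 0.15960.

0.1596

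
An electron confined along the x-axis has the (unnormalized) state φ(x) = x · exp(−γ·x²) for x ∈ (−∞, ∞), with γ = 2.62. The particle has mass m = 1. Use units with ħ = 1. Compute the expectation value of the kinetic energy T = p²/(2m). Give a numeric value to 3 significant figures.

3.93

T = −(ħ²/2m) d²/dx², so ⟨T⟩ = −(ħ²/2m) ∫ φ*·φ'' dx / ∫|φ|² dx; with m = 1.
Expand each integrand as polynomial × e^(−2γx²) and use ∫x^(2j)·e^(−2γx²) dx = (2j−1)!!/(4γ)^j · √(π/(2γ)), odd powers → 0; here √(π/(2γ)) = 0.77430. Differentiate with the product rule, d/dx e^(−γx²) = −2γx·e^(−γx²).
State is unnormalized: ∫|φ|² dx = 0.073884, and ∫φ*·(−ħ²/2m · φ'') dx = 0.29036, so ⟨T⟩ = 0.29036 / 0.073884.
⟨T⟩ = 3.9300.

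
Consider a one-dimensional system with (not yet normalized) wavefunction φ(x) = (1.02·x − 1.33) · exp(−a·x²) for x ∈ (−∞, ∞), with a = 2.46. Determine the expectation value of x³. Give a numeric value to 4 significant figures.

-0.04484

⟨x³⟩ = ∫ x³·|φ|² dx / ∫|φ|² dx (integrals over the domain).
Expand each integrand as polynomial × e^(−2ax²) and use ∫x^(2j)·e^(−2ax²) dx = (2j−1)!!/(4a)^j · √(π/(2a)), odd powers → 0; here √(π/(2a)) = 0.79908.
State is unnormalized: ∫|φ|² dx = 1.4980, and ∫φ*·x³·φ dx = -0.067175, so ⟨x³⟩ = -0.067175 / 1.4980.
⟨x³⟩ = -0.044843.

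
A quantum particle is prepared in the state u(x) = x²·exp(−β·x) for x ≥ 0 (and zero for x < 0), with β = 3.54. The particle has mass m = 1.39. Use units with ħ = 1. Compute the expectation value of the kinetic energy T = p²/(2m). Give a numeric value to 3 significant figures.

T = −(ħ²/2m) d²/dx², so ⟨T⟩ = −(ħ²/2m) ∫ u*·u'' dx / ∫|u|² dx; with m = 1.39.
Differentiate x²·exp(−β·x) with the product rule; every integrand then reduces to terms xʲ·e^(−2βx) on [0, ∞), with ∫₀^∞ xʲ·e^(−2βx) dx = j!/(2β)^(j+1).
State is unnormalized: ∫|u|² dx = 0.0013491, and ∫u*·(−ħ²/2m · u'') dx = 0.0020271, so ⟨T⟩ = 0.0020271 / 0.0013491.
⟨T⟩ = 1.5026.

1.50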